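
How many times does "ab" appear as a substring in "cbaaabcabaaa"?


Searching for "ab" in "cbaaabcabaaa"
Scanning each position:
  Position 0: "cb" => no
  Position 1: "ba" => no
  Position 2: "aa" => no
  Position 3: "aa" => no
  Position 4: "ab" => MATCH
  Position 5: "bc" => no
  Position 6: "ca" => no
  Position 7: "ab" => MATCH
  Position 8: "ba" => no
  Position 9: "aa" => no
  Position 10: "aa" => no
Total occurrences: 2

2


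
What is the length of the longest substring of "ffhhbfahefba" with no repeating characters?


Input: "ffhhbfahefba"
Sliding window (track last position of each char):
  Position 0 ('f'): window [0,0] length 1 -- new best
  Position 1 ('f'): repeat (last at 0), move window start to 1
  Position 1 ('f'): window [1,1] length 1
  Position 2 ('h'): window [1,2] length 2 -- new best
  Position 3 ('h'): repeat (last at 2), move window start to 3
  Position 3 ('h'): window [3,3] length 1
  Position 4 ('b'): window [3,4] length 2
  Position 5 ('f'): window [3,5] length 3 -- new best
  Position 6 ('a'): window [3,6] length 4 -- new best
  Position 7 ('h'): repeat (last at 3), move window start to 4
  Position 7 ('h'): window [4,7] length 4
  Position 8 ('e'): window [4,8] length 5 -- new best
  Position 9 ('f'): repeat (last at 5), move window start to 6
  Position 9 ('f'): window [6,9] length 4
  Position 10 ('b'): window [6,10] length 5
  Position 11 ('a'): repeat (last at 6), move window start to 7
  Position 11 ('a'): window [7,11] length 5
Longest substring with no repeats: "bfahe" with length 5

5


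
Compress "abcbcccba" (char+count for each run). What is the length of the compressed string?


Input: abcbcccba
Runs:
  'a' x 1 => "a1"
  'b' x 1 => "b1"
  'c' x 1 => "c1"
  'b' x 1 => "b1"
  'c' x 3 => "c3"
  'b' x 1 => "b1"
  'a' x 1 => "a1"
Compressed: "a1b1c1b1c3b1a1"
Compressed length: 14

14


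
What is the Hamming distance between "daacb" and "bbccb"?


Comparing "daacb" and "bbccb" position by position:
  Position 0: 'd' vs 'b' => differ
  Position 1: 'a' vs 'b' => differ
  Position 2: 'a' vs 'c' => differ
  Position 3: 'c' vs 'c' => same
  Position 4: 'b' vs 'b' => same
Total differences (Hamming distance): 3

3


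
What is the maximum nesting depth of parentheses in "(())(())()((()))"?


Input: "(())(())()((()))"
Tracking depth:
  Position 0 '(': depth becomes 1
  Position 1 '(': depth becomes 2
  Position 2 ')': depth becomes 1
  Position 3 ')': depth becomes 0
  Position 4 '(': depth becomes 1
  Position 5 '(': depth becomes 2
  Position 6 ')': depth becomes 1
  Position 7 ')': depth becomes 0
  Position 8 '(': depth becomes 1
  Position 9 ')': depth becomes 0
  Position 10 '(': depth becomes 1
  Position 11 '(': depth becomes 2
  Position 12 '(': depth becomes 3
  Position 13 ')': depth becomes 2
  Position 14 ')': depth becomes 1
  Position 15 ')': depth becomes 0
Maximum depth reached: 3

3


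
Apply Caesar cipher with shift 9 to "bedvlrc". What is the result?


Caesar cipher: shift "bedvlrc" by 9
  'b' (pos 1) + 9 = pos 10 = 'k'
  'e' (pos 4) + 9 = pos 13 = 'n'
  'd' (pos 3) + 9 = pos 12 = 'm'
  'v' (pos 21) + 9 = pos 4 = 'e'
  'l' (pos 11) + 9 = pos 20 = 'u'
  'r' (pos 17) + 9 = pos 0 = 'a'
  'c' (pos 2) + 9 = pos 11 = 'l'
Result: knmeual

knmeual


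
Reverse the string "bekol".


Input: bekol
Reading characters right to left:
  Position 4: 'l'
  Position 3: 'o'
  Position 2: 'k'
  Position 1: 'e'
  Position 0: 'b'
Reversed: lokeb

lokeb


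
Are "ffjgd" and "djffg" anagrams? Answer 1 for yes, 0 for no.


Strings: "ffjgd", "djffg"
Sorted first:  dffgj
Sorted second: dffgj
Sorted forms match => anagrams

1


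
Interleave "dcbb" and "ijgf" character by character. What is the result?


Interleaving "dcbb" and "ijgf":
  Position 0: 'd' from first, 'i' from second => "di"
  Position 1: 'c' from first, 'j' from second => "cj"
  Position 2: 'b' from first, 'g' from second => "bg"
  Position 3: 'b' from first, 'f' from second => "bf"
Result: dicjbgbf

dicjbgbf


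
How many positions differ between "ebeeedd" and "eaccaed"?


Comparing "ebeeedd" and "eaccaed" position by position:
  Position 0: 'e' vs 'e' => same
  Position 1: 'b' vs 'a' => DIFFER
  Position 2: 'e' vs 'c' => DIFFER
  Position 3: 'e' vs 'c' => DIFFER
  Position 4: 'e' vs 'a' => DIFFER
  Position 5: 'd' vs 'e' => DIFFER
  Position 6: 'd' vs 'd' => same
Positions that differ: 5

5


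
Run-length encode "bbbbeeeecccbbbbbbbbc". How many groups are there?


Input: bbbbeeeecccbbbbbbbbc
Scanning for consecutive runs:
  Group 1: 'b' x 4 (positions 0-3)
  Group 2: 'e' x 4 (positions 4-7)
  Group 3: 'c' x 3 (positions 8-10)
  Group 4: 'b' x 8 (positions 11-18)
  Group 5: 'c' x 1 (positions 19-19)
Total groups: 5

5


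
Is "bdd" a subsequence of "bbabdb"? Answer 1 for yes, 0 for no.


Check if "bdd" is a subsequence of "bbabdb"
Greedy scan:
  Position 0 ('b'): matches sub[0] = 'b'
  Position 1 ('b'): no match needed
  Position 2 ('a'): no match needed
  Position 3 ('b'): no match needed
  Position 4 ('d'): matches sub[1] = 'd'
  Position 5 ('b'): no match needed
Only matched 2/3 characters => not a subsequence

0


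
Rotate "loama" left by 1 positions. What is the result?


Input: "loama", rotate left by 1
First 1 characters: "l"
Remaining characters: "oama"
Concatenate remaining + first: "oama" + "l" = "oamal"

oamal


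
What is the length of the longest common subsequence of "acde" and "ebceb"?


LCS of "acde" and "ebceb"
DP table:
           e    b    c    e    b
      0    0    0    0    0    0
  a   0    0    0    0    0    0
  c   0    0    0    1    1    1
  d   0    0    0    1    1    1
  e   0    1    1    1    2    2
LCS length = dp[4][5] = 2

2


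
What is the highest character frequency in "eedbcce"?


Input: eedbcce
Character counts:
  'b': 1
  'c': 2
  'd': 1
  'e': 3
Maximum frequency: 3

3


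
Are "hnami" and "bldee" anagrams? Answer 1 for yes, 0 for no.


Strings: "hnami", "bldee"
Sorted first:  ahimn
Sorted second: bdeel
Differ at position 0: 'a' vs 'b' => not anagrams

0


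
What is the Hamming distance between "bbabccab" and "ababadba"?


Comparing "bbabccab" and "ababadba" position by position:
  Position 0: 'b' vs 'a' => differ
  Position 1: 'b' vs 'b' => same
  Position 2: 'a' vs 'a' => same
  Position 3: 'b' vs 'b' => same
  Position 4: 'c' vs 'a' => differ
  Position 5: 'c' vs 'd' => differ
  Position 6: 'a' vs 'b' => differ
  Position 7: 'b' vs 'a' => differ
Total differences (Hamming distance): 5

5


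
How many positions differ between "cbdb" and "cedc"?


Comparing "cbdb" and "cedc" position by position:
  Position 0: 'c' vs 'c' => same
  Position 1: 'b' vs 'e' => DIFFER
  Position 2: 'd' vs 'd' => same
  Position 3: 'b' vs 'c' => DIFFER
Positions that differ: 2

2


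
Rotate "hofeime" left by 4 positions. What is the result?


Input: "hofeime", rotate left by 4
First 4 characters: "hofe"
Remaining characters: "ime"
Concatenate remaining + first: "ime" + "hofe" = "imehofe"

imehofe


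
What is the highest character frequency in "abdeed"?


Input: abdeed
Character counts:
  'a': 1
  'b': 1
  'd': 2
  'e': 2
Maximum frequency: 2

2


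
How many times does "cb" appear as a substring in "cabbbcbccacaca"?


Searching for "cb" in "cabbbcbccacaca"
Scanning each position:
  Position 0: "ca" => no
  Position 1: "ab" => no
  Position 2: "bb" => no
  Position 3: "bb" => no
  Position 4: "bc" => no
  Position 5: "cb" => MATCH
  Position 6: "bc" => no
  Position 7: "cc" => no
  Position 8: "ca" => no
  Position 9: "ac" => no
  Position 10: "ca" => no
  Position 11: "ac" => no
  Position 12: "ca" => no
Total occurrences: 1

1


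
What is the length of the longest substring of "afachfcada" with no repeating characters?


Input: "afachfcada"
Sliding window (track last position of each char):
  Position 0 ('a'): window [0,0] length 1 -- new best
  Position 1 ('f'): window [0,1] length 2 -- new best
  Position 2 ('a'): repeat (last at 0), move window start to 1
  Position 2 ('a'): window [1,2] length 2
  Position 3 ('c'): window [1,3] length 3 -- new best
  Position 4 ('h'): window [1,4] length 4 -- new best
  Position 5 ('f'): repeat (last at 1), move window start to 2
  Position 5 ('f'): window [2,5] length 4
  Position 6 ('c'): repeat (last at 3), move window start to 4
  Position 6 ('c'): window [4,6] length 3
  Position 7 ('a'): window [4,7] length 4
  Position 8 ('d'): window [4,8] length 5 -- new best
  Position 9 ('a'): repeat (last at 7), move window start to 8
  Position 9 ('a'): window [8,9] length 2
Longest substring with no repeats: "hfcad" with length 5

5


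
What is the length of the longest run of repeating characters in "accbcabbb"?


Input: "accbcabbb"
Scanning for longest run:
  Position 1 ('c'): new char, reset run to 1
  Position 2 ('c'): continues run of 'c', length=2
  Position 3 ('b'): new char, reset run to 1
  Position 4 ('c'): new char, reset run to 1
  Position 5 ('a'): new char, reset run to 1
  Position 6 ('b'): new char, reset run to 1
  Position 7 ('b'): continues run of 'b', length=2
  Position 8 ('b'): continues run of 'b', length=3
Longest run: 'b' with length 3

3


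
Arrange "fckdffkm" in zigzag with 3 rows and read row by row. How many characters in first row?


Zigzag "fckdffkm" into 3 rows:
Placing characters:
  'f' => row 0
  'c' => row 1
  'k' => row 2
  'd' => row 1
  'f' => row 0
  'f' => row 1
  'k' => row 2
  'm' => row 1
Rows:
  Row 0: "ff"
  Row 1: "cdfm"
  Row 2: "kk"
First row length: 2

2


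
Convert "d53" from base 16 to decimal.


Input: "d53" in base 16
Positional expansion:
  Digit 'd' (value 13) x 16^2 = 3328
  Digit '5' (value 5) x 16^1 = 80
  Digit '3' (value 3) x 16^0 = 3
Sum = 3411

3411


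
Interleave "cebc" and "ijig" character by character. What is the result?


Interleaving "cebc" and "ijig":
  Position 0: 'c' from first, 'i' from second => "ci"
  Position 1: 'e' from first, 'j' from second => "ej"
  Position 2: 'b' from first, 'i' from second => "bi"
  Position 3: 'c' from first, 'g' from second => "cg"
Result: ciejbicg

ciejbicg


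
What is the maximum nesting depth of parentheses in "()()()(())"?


Input: "()()()(())"
Tracking depth:
  Position 0 '(': depth becomes 1
  Position 1 ')': depth becomes 0
  Position 2 '(': depth becomes 1
  Position 3 ')': depth becomes 0
  Position 4 '(': depth becomes 1
  Position 5 ')': depth becomes 0
  Position 6 '(': depth becomes 1
  Position 7 '(': depth becomes 2
  Position 8 ')': depth becomes 1
  Position 9 ')': depth becomes 0
Maximum depth reached: 2

2


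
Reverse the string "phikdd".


Input: phikdd
Reading characters right to left:
  Position 5: 'd'
  Position 4: 'd'
  Position 3: 'k'
  Position 2: 'i'
  Position 1: 'h'
  Position 0: 'p'
Reversed: ddkihp

ddkihp


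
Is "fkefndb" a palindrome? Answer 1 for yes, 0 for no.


Input: fkefndb
Reversed: bdnfekf
  Compare pos 0 ('f') with pos 6 ('b'): MISMATCH
  Compare pos 1 ('k') with pos 5 ('d'): MISMATCH
  Compare pos 2 ('e') with pos 4 ('n'): MISMATCH
Result: not a palindrome

0


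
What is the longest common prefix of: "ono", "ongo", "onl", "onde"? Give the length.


Words: ono, ongo, onl, onde
  Position 0: all 'o' => match
  Position 1: all 'n' => match
  Position 2: ('o', 'g', 'l', 'd') => mismatch, stop
LCP = "on" (length 2)

2


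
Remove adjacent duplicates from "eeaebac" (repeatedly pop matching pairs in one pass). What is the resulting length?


Input: eeaebac
Stack-based adjacent duplicate removal:
  Read 'e': push. Stack: e
  Read 'e': matches stack top 'e' => pop. Stack: (empty)
  Read 'a': push. Stack: a
  Read 'e': push. Stack: ae
  Read 'b': push. Stack: aeb
  Read 'a': push. Stack: aeba
  Read 'c': push. Stack: aebac
Final stack: "aebac" (length 5)

5


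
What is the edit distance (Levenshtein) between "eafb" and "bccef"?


Computing edit distance: "eafb" -> "bccef"
DP table:
           b    c    c    e    f
      0    1    2    3    4    5
  e   1    1    2    3    3    4
  a   2    2    2    3    4    4
  f   3    3    3    3    4    4
  b   4    3    4    4    4    5
Edit distance = dp[4][5] = 5

5


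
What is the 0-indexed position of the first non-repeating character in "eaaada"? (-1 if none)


Input: eaaada
Character frequencies:
  'a': 4
  'd': 1
  'e': 1
Scanning left to right for freq == 1:
  Position 0 ('e'): unique! => answer = 0

0


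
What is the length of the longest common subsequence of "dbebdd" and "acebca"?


LCS of "dbebdd" and "acebca"
DP table:
           a    c    e    b    c    a
      0    0    0    0    0    0    0
  d   0    0    0    0    0    0    0
  b   0    0    0    0    1    1    1
  e   0    0    0    1    1    1    1
  b   0    0    0    1    2    2    2
  d   0    0    0    1    2    2    2
  d   0    0    0    1    2    2    2
LCS length = dp[6][6] = 2

2


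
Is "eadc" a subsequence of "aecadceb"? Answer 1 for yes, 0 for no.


Check if "eadc" is a subsequence of "aecadceb"
Greedy scan:
  Position 0 ('a'): no match needed
  Position 1 ('e'): matches sub[0] = 'e'
  Position 2 ('c'): no match needed
  Position 3 ('a'): matches sub[1] = 'a'
  Position 4 ('d'): matches sub[2] = 'd'
  Position 5 ('c'): matches sub[3] = 'c'
  Position 6 ('e'): no match needed
  Position 7 ('b'): no match needed
All 4 characters matched => is a subsequence

1


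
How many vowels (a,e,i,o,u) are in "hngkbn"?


Input: hngkbn
Checking each character:
  'h' at position 0: consonant
  'n' at position 1: consonant
  'g' at position 2: consonant
  'k' at position 3: consonant
  'b' at position 4: consonant
  'n' at position 5: consonant
Total vowels: 0

0


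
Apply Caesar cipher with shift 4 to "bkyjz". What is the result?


Caesar cipher: shift "bkyjz" by 4
  'b' (pos 1) + 4 = pos 5 = 'f'
  'k' (pos 10) + 4 = pos 14 = 'o'
  'y' (pos 24) + 4 = pos 2 = 'c'
  'j' (pos 9) + 4 = pos 13 = 'n'
  'z' (pos 25) + 4 = pos 3 = 'd'
Result: focnd

focnd


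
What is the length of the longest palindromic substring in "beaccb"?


Input: "beaccb"
Checking substrings for palindromes:
  [3:5] "cc" (len 2) => palindrome
Longest palindromic substring: "cc" with length 2

2


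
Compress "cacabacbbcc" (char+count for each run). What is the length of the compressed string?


Input: cacabacbbcc
Runs:
  'c' x 1 => "c1"
  'a' x 1 => "a1"
  'c' x 1 => "c1"
  'a' x 1 => "a1"
  'b' x 1 => "b1"
  'a' x 1 => "a1"
  'c' x 1 => "c1"
  'b' x 2 => "b2"
  'c' x 2 => "c2"
Compressed: "c1a1c1a1b1a1c1b2c2"
Compressed length: 18

18


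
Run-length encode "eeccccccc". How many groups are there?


Input: eeccccccc
Scanning for consecutive runs:
  Group 1: 'e' x 2 (positions 0-1)
  Group 2: 'c' x 7 (positions 2-8)
Total groups: 2

2


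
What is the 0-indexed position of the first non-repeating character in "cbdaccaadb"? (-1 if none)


Input: cbdaccaadb
Character frequencies:
  'a': 3
  'b': 2
  'c': 3
  'd': 2
Scanning left to right for freq == 1:
  Position 0 ('c'): freq=3, skip
  Position 1 ('b'): freq=2, skip
  Position 2 ('d'): freq=2, skip
  Position 3 ('a'): freq=3, skip
  Position 4 ('c'): freq=3, skip
  Position 5 ('c'): freq=3, skip
  Position 6 ('a'): freq=3, skip
  Position 7 ('a'): freq=3, skip
  Position 8 ('d'): freq=2, skip
  Position 9 ('b'): freq=2, skip
  No unique character found => answer = -1

-1


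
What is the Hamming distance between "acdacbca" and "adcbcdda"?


Comparing "acdacbca" and "adcbcdda" position by position:
  Position 0: 'a' vs 'a' => same
  Position 1: 'c' vs 'd' => differ
  Position 2: 'd' vs 'c' => differ
  Position 3: 'a' vs 'b' => differ
  Position 4: 'c' vs 'c' => same
  Position 5: 'b' vs 'd' => differ
  Position 6: 'c' vs 'd' => differ
  Position 7: 'a' vs 'a' => same
Total differences (Hamming distance): 5

5


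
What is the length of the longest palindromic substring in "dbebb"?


Input: "dbebb"
Checking substrings for palindromes:
  [1:4] "beb" (len 3) => palindrome
  [3:5] "bb" (len 2) => palindrome
Longest palindromic substring: "beb" with length 3

3


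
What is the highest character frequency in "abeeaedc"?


Input: abeeaedc
Character counts:
  'a': 2
  'b': 1
  'c': 1
  'd': 1
  'e': 3
Maximum frequency: 3

3


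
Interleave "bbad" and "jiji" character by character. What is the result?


Interleaving "bbad" and "jiji":
  Position 0: 'b' from first, 'j' from second => "bj"
  Position 1: 'b' from first, 'i' from second => "bi"
  Position 2: 'a' from first, 'j' from second => "aj"
  Position 3: 'd' from first, 'i' from second => "di"
Result: bjbiajdi

bjbiajdi


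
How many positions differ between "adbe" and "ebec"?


Comparing "adbe" and "ebec" position by position:
  Position 0: 'a' vs 'e' => DIFFER
  Position 1: 'd' vs 'b' => DIFFER
  Position 2: 'b' vs 'e' => DIFFER
  Position 3: 'e' vs 'c' => DIFFER
Positions that differ: 4

4


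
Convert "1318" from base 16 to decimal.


Input: "1318" in base 16
Positional expansion:
  Digit '1' (value 1) x 16^3 = 4096
  Digit '3' (value 3) x 16^2 = 768
  Digit '1' (value 1) x 16^1 = 16
  Digit '8' (value 8) x 16^0 = 8
Sum = 4888

4888


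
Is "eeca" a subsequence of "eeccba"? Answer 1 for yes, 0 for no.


Check if "eeca" is a subsequence of "eeccba"
Greedy scan:
  Position 0 ('e'): matches sub[0] = 'e'
  Position 1 ('e'): matches sub[1] = 'e'
  Position 2 ('c'): matches sub[2] = 'c'
  Position 3 ('c'): no match needed
  Position 4 ('b'): no match needed
  Position 5 ('a'): matches sub[3] = 'a'
All 4 characters matched => is a subsequence

1


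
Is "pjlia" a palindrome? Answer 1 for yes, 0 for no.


Input: pjlia
Reversed: ailjp
  Compare pos 0 ('p') with pos 4 ('a'): MISMATCH
  Compare pos 1 ('j') with pos 3 ('i'): MISMATCH
Result: not a palindrome

0


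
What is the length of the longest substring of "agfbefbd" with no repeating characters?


Input: "agfbefbd"
Sliding window (track last position of each char):
  Position 0 ('a'): window [0,0] length 1 -- new best
  Position 1 ('g'): window [0,1] length 2 -- new best
  Position 2 ('f'): window [0,2] length 3 -- new best
  Position 3 ('b'): window [0,3] length 4 -- new best
  Position 4 ('e'): window [0,4] length 5 -- new best
  Position 5 ('f'): repeat (last at 2), move window start to 3
  Position 5 ('f'): window [3,5] length 3
  Position 6 ('b'): repeat (last at 3), move window start to 4
  Position 6 ('b'): window [4,6] length 3
  Position 7 ('d'): window [4,7] length 4
Longest substring with no repeats: "agfbe" with length 5

5


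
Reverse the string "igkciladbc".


Input: igkciladbc
Reading characters right to left:
  Position 9: 'c'
  Position 8: 'b'
  Position 7: 'd'
  Position 6: 'a'
  Position 5: 'l'
  Position 4: 'i'
  Position 3: 'c'
  Position 2: 'k'
  Position 1: 'g'
  Position 0: 'i'
Reversed: cbdalickgi

cbdalickgi


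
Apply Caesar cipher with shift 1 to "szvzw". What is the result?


Caesar cipher: shift "szvzw" by 1
  's' (pos 18) + 1 = pos 19 = 't'
  'z' (pos 25) + 1 = pos 0 = 'a'
  'v' (pos 21) + 1 = pos 22 = 'w'
  'z' (pos 25) + 1 = pos 0 = 'a'
  'w' (pos 22) + 1 = pos 23 = 'x'
Result: tawax

tawax


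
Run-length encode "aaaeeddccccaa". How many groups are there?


Input: aaaeeddccccaa
Scanning for consecutive runs:
  Group 1: 'a' x 3 (positions 0-2)
  Group 2: 'e' x 2 (positions 3-4)
  Group 3: 'd' x 2 (positions 5-6)
  Group 4: 'c' x 4 (positions 7-10)
  Group 5: 'a' x 2 (positions 11-12)
Total groups: 5

5


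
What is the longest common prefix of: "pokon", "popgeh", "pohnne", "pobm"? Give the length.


Words: pokon, popgeh, pohnne, pobm
  Position 0: all 'p' => match
  Position 1: all 'o' => match
  Position 2: ('k', 'p', 'h', 'b') => mismatch, stop
LCP = "po" (length 2)

2


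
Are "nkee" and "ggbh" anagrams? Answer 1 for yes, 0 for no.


Strings: "nkee", "ggbh"
Sorted first:  eekn
Sorted second: bggh
Differ at position 0: 'e' vs 'b' => not anagrams

0


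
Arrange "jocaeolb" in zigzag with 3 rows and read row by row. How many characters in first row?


Zigzag "jocaeolb" into 3 rows:
Placing characters:
  'j' => row 0
  'o' => row 1
  'c' => row 2
  'a' => row 1
  'e' => row 0
  'o' => row 1
  'l' => row 2
  'b' => row 1
Rows:
  Row 0: "je"
  Row 1: "oaob"
  Row 2: "cl"
First row length: 2

2


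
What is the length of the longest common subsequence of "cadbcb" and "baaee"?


LCS of "cadbcb" and "baaee"
DP table:
           b    a    a    e    e
      0    0    0    0    0    0
  c   0    0    0    0    0    0
  a   0    0    1    1    1    1
  d   0    0    1    1    1    1
  b   0    1    1    1    1    1
  c   0    1    1    1    1    1
  b   0    1    1    1    1    1
LCS length = dp[6][5] = 1

1


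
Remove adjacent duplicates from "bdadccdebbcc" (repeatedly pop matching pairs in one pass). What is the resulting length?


Input: bdadccdebbcc
Stack-based adjacent duplicate removal:
  Read 'b': push. Stack: b
  Read 'd': push. Stack: bd
  Read 'a': push. Stack: bda
  Read 'd': push. Stack: bdad
  Read 'c': push. Stack: bdadc
  Read 'c': matches stack top 'c' => pop. Stack: bdad
  Read 'd': matches stack top 'd' => pop. Stack: bda
  Read 'e': push. Stack: bdae
  Read 'b': push. Stack: bdaeb
  Read 'b': matches stack top 'b' => pop. Stack: bdae
  Read 'c': push. Stack: bdaec
  Read 'c': matches stack top 'c' => pop. Stack: bdae
Final stack: "bdae" (length 4)

4


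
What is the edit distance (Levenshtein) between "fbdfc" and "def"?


Computing edit distance: "fbdfc" -> "def"
DP table:
           d    e    f
      0    1    2    3
  f   1    1    2    2
  b   2    2    2    3
  d   3    2    3    3
  f   4    3    3    3
  c   5    4    4    4
Edit distance = dp[5][3] = 4

4


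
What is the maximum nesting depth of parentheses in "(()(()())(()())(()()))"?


Input: "(()(()())(()())(()()))"
Tracking depth:
  Position 0 '(': depth becomes 1
  Position 1 '(': depth becomes 2
  Position 2 ')': depth becomes 1
  Position 3 '(': depth becomes 2
  Position 4 '(': depth becomes 3
  Position 5 ')': depth becomes 2
  Position 6 '(': depth becomes 3
  Position 7 ')': depth becomes 2
  Position 8 ')': depth becomes 1
  Position 9 '(': depth becomes 2
  Position 10 '(': depth becomes 3
  Position 11 ')': depth becomes 2
  Position 12 '(': depth becomes 3
  Position 13 ')': depth becomes 2
  Position 14 ')': depth becomes 1
  Position 15 '(': depth becomes 2
  Position 16 '(': depth becomes 3
  Position 17 ')': depth becomes 2
  Position 18 '(': depth becomes 3
  Position 19 ')': depth becomes 2
  Position 20 ')': depth becomes 1
  Position 21 ')': depth becomes 0
Maximum depth reached: 3

3


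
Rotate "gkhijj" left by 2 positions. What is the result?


Input: "gkhijj", rotate left by 2
First 2 characters: "gk"
Remaining characters: "hijj"
Concatenate remaining + first: "hijj" + "gk" = "hijjgk"

hijjgk


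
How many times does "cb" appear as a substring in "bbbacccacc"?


Searching for "cb" in "bbbacccacc"
Scanning each position:
  Position 0: "bb" => no
  Position 1: "bb" => no
  Position 2: "ba" => no
  Position 3: "ac" => no
  Position 4: "cc" => no
  Position 5: "cc" => no
  Position 6: "ca" => no
  Position 7: "ac" => no
  Position 8: "cc" => no
Total occurrences: 0

0


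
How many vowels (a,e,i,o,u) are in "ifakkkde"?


Input: ifakkkde
Checking each character:
  'i' at position 0: vowel (running total: 1)
  'f' at position 1: consonant
  'a' at position 2: vowel (running total: 2)
  'k' at position 3: consonant
  'k' at position 4: consonant
  'k' at position 5: consonant
  'd' at position 6: consonant
  'e' at position 7: vowel (running total: 3)
Total vowels: 3

3


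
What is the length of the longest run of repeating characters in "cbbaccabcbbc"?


Input: "cbbaccabcbbc"
Scanning for longest run:
  Position 1 ('b'): new char, reset run to 1
  Position 2 ('b'): continues run of 'b', length=2
  Position 3 ('a'): new char, reset run to 1
  Position 4 ('c'): new char, reset run to 1
  Position 5 ('c'): continues run of 'c', length=2
  Position 6 ('a'): new char, reset run to 1
  Position 7 ('b'): new char, reset run to 1
  Position 8 ('c'): new char, reset run to 1
  Position 9 ('b'): new char, reset run to 1
  Position 10 ('b'): continues run of 'b', length=2
  Position 11 ('c'): new char, reset run to 1
Longest run: 'b' with length 2

2


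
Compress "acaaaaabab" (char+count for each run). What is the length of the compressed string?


Input: acaaaaabab
Runs:
  'a' x 1 => "a1"
  'c' x 1 => "c1"
  'a' x 5 => "a5"
  'b' x 1 => "b1"
  'a' x 1 => "a1"
  'b' x 1 => "b1"
Compressed: "a1c1a5b1a1b1"
Compressed length: 12

12


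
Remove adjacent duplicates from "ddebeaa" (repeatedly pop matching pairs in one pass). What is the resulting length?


Input: ddebeaa
Stack-based adjacent duplicate removal:
  Read 'd': push. Stack: d
  Read 'd': matches stack top 'd' => pop. Stack: (empty)
  Read 'e': push. Stack: e
  Read 'b': push. Stack: eb
  Read 'e': push. Stack: ebe
  Read 'a': push. Stack: ebea
  Read 'a': matches stack top 'a' => pop. Stack: ebe
Final stack: "ebe" (length 3)

3


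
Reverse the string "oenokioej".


Input: oenokioej
Reading characters right to left:
  Position 8: 'j'
  Position 7: 'e'
  Position 6: 'o'
  Position 5: 'i'
  Position 4: 'k'
  Position 3: 'o'
  Position 2: 'n'
  Position 1: 'e'
  Position 0: 'o'
Reversed: jeoikoneo

jeoikoneo


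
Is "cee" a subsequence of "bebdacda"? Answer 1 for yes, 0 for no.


Check if "cee" is a subsequence of "bebdacda"
Greedy scan:
  Position 0 ('b'): no match needed
  Position 1 ('e'): no match needed
  Position 2 ('b'): no match needed
  Position 3 ('d'): no match needed
  Position 4 ('a'): no match needed
  Position 5 ('c'): matches sub[0] = 'c'
  Position 6 ('d'): no match needed
  Position 7 ('a'): no match needed
Only matched 1/3 characters => not a subsequence

0


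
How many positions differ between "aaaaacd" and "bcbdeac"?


Comparing "aaaaacd" and "bcbdeac" position by position:
  Position 0: 'a' vs 'b' => DIFFER
  Position 1: 'a' vs 'c' => DIFFER
  Position 2: 'a' vs 'b' => DIFFER
  Position 3: 'a' vs 'd' => DIFFER
  Position 4: 'a' vs 'e' => DIFFER
  Position 5: 'c' vs 'a' => DIFFER
  Position 6: 'd' vs 'c' => DIFFER
Positions that differ: 7

7


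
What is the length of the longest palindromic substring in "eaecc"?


Input: "eaecc"
Checking substrings for palindromes:
  [0:3] "eae" (len 3) => palindrome
  [3:5] "cc" (len 2) => palindrome
Longest palindromic substring: "eae" with length 3

3


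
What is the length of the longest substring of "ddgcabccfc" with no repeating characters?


Input: "ddgcabccfc"
Sliding window (track last position of each char):
  Position 0 ('d'): window [0,0] length 1 -- new best
  Position 1 ('d'): repeat (last at 0), move window start to 1
  Position 1 ('d'): window [1,1] length 1
  Position 2 ('g'): window [1,2] length 2 -- new best
  Position 3 ('c'): window [1,3] length 3 -- new best
  Position 4 ('a'): window [1,4] length 4 -- new best
  Position 5 ('b'): window [1,5] length 5 -- new best
  Position 6 ('c'): repeat (last at 3), move window start to 4
  Position 6 ('c'): window [4,6] length 3
  Position 7 ('c'): repeat (last at 6), move window start to 7
  Position 7 ('c'): window [7,7] length 1
  Position 8 ('f'): window [7,8] length 2
  Position 9 ('c'): repeat (last at 7), move window start to 8
  Position 9 ('c'): window [8,9] length 2
Longest substring with no repeats: "dgcab" with length 5

5


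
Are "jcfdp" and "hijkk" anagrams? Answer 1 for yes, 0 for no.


Strings: "jcfdp", "hijkk"
Sorted first:  cdfjp
Sorted second: hijkk
Differ at position 0: 'c' vs 'h' => not anagrams

0


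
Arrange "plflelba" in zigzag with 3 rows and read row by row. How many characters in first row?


Zigzag "plflelba" into 3 rows:
Placing characters:
  'p' => row 0
  'l' => row 1
  'f' => row 2
  'l' => row 1
  'e' => row 0
  'l' => row 1
  'b' => row 2
  'a' => row 1
Rows:
  Row 0: "pe"
  Row 1: "llla"
  Row 2: "fb"
First row length: 2

2


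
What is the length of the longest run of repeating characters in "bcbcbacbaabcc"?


Input: "bcbcbacbaabcc"
Scanning for longest run:
  Position 1 ('c'): new char, reset run to 1
  Position 2 ('b'): new char, reset run to 1
  Position 3 ('c'): new char, reset run to 1
  Position 4 ('b'): new char, reset run to 1
  Position 5 ('a'): new char, reset run to 1
  Position 6 ('c'): new char, reset run to 1
  Position 7 ('b'): new char, reset run to 1
  Position 8 ('a'): new char, reset run to 1
  Position 9 ('a'): continues run of 'a', length=2
  Position 10 ('b'): new char, reset run to 1
  Position 11 ('c'): new char, reset run to 1
  Position 12 ('c'): continues run of 'c', length=2
Longest run: 'a' with length 2

2


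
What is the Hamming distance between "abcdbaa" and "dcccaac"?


Comparing "abcdbaa" and "dcccaac" position by position:
  Position 0: 'a' vs 'd' => differ
  Position 1: 'b' vs 'c' => differ
  Position 2: 'c' vs 'c' => same
  Position 3: 'd' vs 'c' => differ
  Position 4: 'b' vs 'a' => differ
  Position 5: 'a' vs 'a' => same
  Position 6: 'a' vs 'c' => differ
Total differences (Hamming distance): 5

5


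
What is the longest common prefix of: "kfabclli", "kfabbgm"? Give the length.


Words: kfabclli, kfabbgm
  Position 0: all 'k' => match
  Position 1: all 'f' => match
  Position 2: all 'a' => match
  Position 3: all 'b' => match
  Position 4: ('c', 'b') => mismatch, stop
LCP = "kfab" (length 4)

4


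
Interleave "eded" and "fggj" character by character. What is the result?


Interleaving "eded" and "fggj":
  Position 0: 'e' from first, 'f' from second => "ef"
  Position 1: 'd' from first, 'g' from second => "dg"
  Position 2: 'e' from first, 'g' from second => "eg"
  Position 3: 'd' from first, 'j' from second => "dj"
Result: efdgegdj

efdgegdj


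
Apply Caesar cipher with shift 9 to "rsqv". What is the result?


Caesar cipher: shift "rsqv" by 9
  'r' (pos 17) + 9 = pos 0 = 'a'
  's' (pos 18) + 9 = pos 1 = 'b'
  'q' (pos 16) + 9 = pos 25 = 'z'
  'v' (pos 21) + 9 = pos 4 = 'e'
Result: abze

abze


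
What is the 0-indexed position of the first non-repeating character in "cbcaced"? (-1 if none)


Input: cbcaced
Character frequencies:
  'a': 1
  'b': 1
  'c': 3
  'd': 1
  'e': 1
Scanning left to right for freq == 1:
  Position 0 ('c'): freq=3, skip
  Position 1 ('b'): unique! => answer = 1

1


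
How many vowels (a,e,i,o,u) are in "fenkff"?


Input: fenkff
Checking each character:
  'f' at position 0: consonant
  'e' at position 1: vowel (running total: 1)
  'n' at position 2: consonant
  'k' at position 3: consonant
  'f' at position 4: consonant
  'f' at position 5: consonant
Total vowels: 1

1


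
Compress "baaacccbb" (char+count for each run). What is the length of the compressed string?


Input: baaacccbb
Runs:
  'b' x 1 => "b1"
  'a' x 3 => "a3"
  'c' x 3 => "c3"
  'b' x 2 => "b2"
Compressed: "b1a3c3b2"
Compressed length: 8

8


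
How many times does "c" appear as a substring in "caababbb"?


Searching for "c" in "caababbb"
Scanning each position:
  Position 0: "c" => MATCH
  Position 1: "a" => no
  Position 2: "a" => no
  Position 3: "b" => no
  Position 4: "a" => no
  Position 5: "b" => no
  Position 6: "b" => no
  Position 7: "b" => no
Total occurrences: 1

1


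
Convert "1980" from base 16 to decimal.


Input: "1980" in base 16
Positional expansion:
  Digit '1' (value 1) x 16^3 = 4096
  Digit '9' (value 9) x 16^2 = 2304
  Digit '8' (value 8) x 16^1 = 128
  Digit '0' (value 0) x 16^0 = 0
Sum = 6528

6528


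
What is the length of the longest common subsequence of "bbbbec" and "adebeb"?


LCS of "bbbbec" and "adebeb"
DP table:
           a    d    e    b    e    b
      0    0    0    0    0    0    0
  b   0    0    0    0    1    1    1
  b   0    0    0    0    1    1    2
  b   0    0    0    0    1    1    2
  b   0    0    0    0    1    1    2
  e   0    0    0    1    1    2    2
  c   0    0    0    1    1    2    2
LCS length = dp[6][6] = 2

2


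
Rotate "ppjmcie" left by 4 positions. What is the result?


Input: "ppjmcie", rotate left by 4
First 4 characters: "ppjm"
Remaining characters: "cie"
Concatenate remaining + first: "cie" + "ppjm" = "cieppjm"

cieppjm


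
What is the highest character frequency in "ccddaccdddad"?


Input: ccddaccdddad
Character counts:
  'a': 2
  'c': 4
  'd': 6
Maximum frequency: 6

6


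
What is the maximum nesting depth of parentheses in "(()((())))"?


Input: "(()((())))"
Tracking depth:
  Position 0 '(': depth becomes 1
  Position 1 '(': depth becomes 2
  Position 2 ')': depth becomes 1
  Position 3 '(': depth becomes 2
  Position 4 '(': depth becomes 3
  Position 5 '(': depth becomes 4
  Position 6 ')': depth becomes 3
  Position 7 ')': depth becomes 2
  Position 8 ')': depth becomes 1
  Position 9 ')': depth becomes 0
Maximum depth reached: 4

4


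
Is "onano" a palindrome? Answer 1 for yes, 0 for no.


Input: onano
Reversed: onano
  Compare pos 0 ('o') with pos 4 ('o'): match
  Compare pos 1 ('n') with pos 3 ('n'): match
Result: palindrome

1


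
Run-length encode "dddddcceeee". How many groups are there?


Input: dddddcceeee
Scanning for consecutive runs:
  Group 1: 'd' x 5 (positions 0-4)
  Group 2: 'c' x 2 (positions 5-6)
  Group 3: 'e' x 4 (positions 7-10)
Total groups: 3

3


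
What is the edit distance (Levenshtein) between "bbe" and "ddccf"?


Computing edit distance: "bbe" -> "ddccf"
DP table:
           d    d    c    c    f
      0    1    2    3    4    5
  b   1    1    2    3    4    5
  b   2    2    2    3    4    5
  e   3    3    3    3    4    5
Edit distance = dp[3][5] = 5

5


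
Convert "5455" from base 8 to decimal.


Input: "5455" in base 8
Positional expansion:
  Digit '5' (value 5) x 8^3 = 2560
  Digit '4' (value 4) x 8^2 = 256
  Digit '5' (value 5) x 8^1 = 40
  Digit '5' (value 5) x 8^0 = 5
Sum = 2861

2861


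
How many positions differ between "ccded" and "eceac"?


Comparing "ccded" and "eceac" position by position:
  Position 0: 'c' vs 'e' => DIFFER
  Position 1: 'c' vs 'c' => same
  Position 2: 'd' vs 'e' => DIFFER
  Position 3: 'e' vs 'a' => DIFFER
  Position 4: 'd' vs 'c' => DIFFER
Positions that differ: 4

4


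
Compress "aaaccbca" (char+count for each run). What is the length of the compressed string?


Input: aaaccbca
Runs:
  'a' x 3 => "a3"
  'c' x 2 => "c2"
  'b' x 1 => "b1"
  'c' x 1 => "c1"
  'a' x 1 => "a1"
Compressed: "a3c2b1c1a1"
Compressed length: 10

10


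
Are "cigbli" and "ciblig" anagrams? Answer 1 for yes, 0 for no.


Strings: "cigbli", "ciblig"
Sorted first:  bcgiil
Sorted second: bcgiil
Sorted forms match => anagrams

1


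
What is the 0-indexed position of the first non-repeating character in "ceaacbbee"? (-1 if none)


Input: ceaacbbee
Character frequencies:
  'a': 2
  'b': 2
  'c': 2
  'e': 3
Scanning left to right for freq == 1:
  Position 0 ('c'): freq=2, skip
  Position 1 ('e'): freq=3, skip
  Position 2 ('a'): freq=2, skip
  Position 3 ('a'): freq=2, skip
  Position 4 ('c'): freq=2, skip
  Position 5 ('b'): freq=2, skip
  Position 6 ('b'): freq=2, skip
  Position 7 ('e'): freq=3, skip
  Position 8 ('e'): freq=3, skip
  No unique character found => answer = -1

-1


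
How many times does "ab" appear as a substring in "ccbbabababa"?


Searching for "ab" in "ccbbabababa"
Scanning each position:
  Position 0: "cc" => no
  Position 1: "cb" => no
  Position 2: "bb" => no
  Position 3: "ba" => no
  Position 4: "ab" => MATCH
  Position 5: "ba" => no
  Position 6: "ab" => MATCH
  Position 7: "ba" => no
  Position 8: "ab" => MATCH
  Position 9: "ba" => no
Total occurrences: 3

3


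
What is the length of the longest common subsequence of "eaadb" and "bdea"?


LCS of "eaadb" and "bdea"
DP table:
           b    d    e    a
      0    0    0    0    0
  e   0    0    0    1    1
  a   0    0    0    1    2
  a   0    0    0    1    2
  d   0    0    1    1    2
  b   0    1    1    1    2
LCS length = dp[5][4] = 2

2


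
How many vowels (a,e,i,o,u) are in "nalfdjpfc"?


Input: nalfdjpfc
Checking each character:
  'n' at position 0: consonant
  'a' at position 1: vowel (running total: 1)
  'l' at position 2: consonant
  'f' at position 3: consonant
  'd' at position 4: consonant
  'j' at position 5: consonant
  'p' at position 6: consonant
  'f' at position 7: consonant
  'c' at position 8: consonant
Total vowels: 1

1


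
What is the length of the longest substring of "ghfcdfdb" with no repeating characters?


Input: "ghfcdfdb"
Sliding window (track last position of each char):
  Position 0 ('g'): window [0,0] length 1 -- new best
  Position 1 ('h'): window [0,1] length 2 -- new best
  Position 2 ('f'): window [0,2] length 3 -- new best
  Position 3 ('c'): window [0,3] length 4 -- new best
  Position 4 ('d'): window [0,4] length 5 -- new best
  Position 5 ('f'): repeat (last at 2), move window start to 3
  Position 5 ('f'): window [3,5] length 3
  Position 6 ('d'): repeat (last at 4), move window start to 5
  Position 6 ('d'): window [5,6] length 2
  Position 7 ('b'): window [5,7] length 3
Longest substring with no repeats: "ghfcd" with length 5

5


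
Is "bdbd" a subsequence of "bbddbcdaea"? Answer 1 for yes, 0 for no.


Check if "bdbd" is a subsequence of "bbddbcdaea"
Greedy scan:
  Position 0 ('b'): matches sub[0] = 'b'
  Position 1 ('b'): no match needed
  Position 2 ('d'): matches sub[1] = 'd'
  Position 3 ('d'): no match needed
  Position 4 ('b'): matches sub[2] = 'b'
  Position 5 ('c'): no match needed
  Position 6 ('d'): matches sub[3] = 'd'
  Position 7 ('a'): no match needed
  Position 8 ('e'): no match needed
  Position 9 ('a'): no match needed
All 4 characters matched => is a subsequence

1


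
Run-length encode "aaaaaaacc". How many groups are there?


Input: aaaaaaacc
Scanning for consecutive runs:
  Group 1: 'a' x 7 (positions 0-6)
  Group 2: 'c' x 2 (positions 7-8)
Total groups: 2

2


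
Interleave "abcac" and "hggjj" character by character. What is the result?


Interleaving "abcac" and "hggjj":
  Position 0: 'a' from first, 'h' from second => "ah"
  Position 1: 'b' from first, 'g' from second => "bg"
  Position 2: 'c' from first, 'g' from second => "cg"
  Position 3: 'a' from first, 'j' from second => "aj"
  Position 4: 'c' from first, 'j' from second => "cj"
Result: ahbgcgajcj

ahbgcgajcj


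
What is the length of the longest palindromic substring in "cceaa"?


Input: "cceaa"
Checking substrings for palindromes:
  [0:2] "cc" (len 2) => palindrome
  [3:5] "aa" (len 2) => palindrome
Longest palindromic substring: "cc" with length 2

2


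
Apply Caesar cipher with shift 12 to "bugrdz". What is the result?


Caesar cipher: shift "bugrdz" by 12
  'b' (pos 1) + 12 = pos 13 = 'n'
  'u' (pos 20) + 12 = pos 6 = 'g'
  'g' (pos 6) + 12 = pos 18 = 's'
  'r' (pos 17) + 12 = pos 3 = 'd'
  'd' (pos 3) + 12 = pos 15 = 'p'
  'z' (pos 25) + 12 = pos 11 = 'l'
Result: ngsdpl

ngsdpl


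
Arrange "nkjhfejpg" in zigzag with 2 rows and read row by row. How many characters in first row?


Zigzag "nkjhfejpg" into 2 rows:
Placing characters:
  'n' => row 0
  'k' => row 1
  'j' => row 0
  'h' => row 1
  'f' => row 0
  'e' => row 1
  'j' => row 0
  'p' => row 1
  'g' => row 0
Rows:
  Row 0: "njfjg"
  Row 1: "khep"
First row length: 5

5


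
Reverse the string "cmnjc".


Input: cmnjc
Reading characters right to left:
  Position 4: 'c'
  Position 3: 'j'
  Position 2: 'n'
  Position 1: 'm'
  Position 0: 'c'
Reversed: cjnmc

cjnmc


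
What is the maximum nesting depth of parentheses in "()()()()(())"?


Input: "()()()()(())"
Tracking depth:
  Position 0 '(': depth becomes 1
  Position 1 ')': depth becomes 0
  Position 2 '(': depth becomes 1
  Position 3 ')': depth becomes 0
  Position 4 '(': depth becomes 1
  Position 5 ')': depth becomes 0
  Position 6 '(': depth becomes 1
  Position 7 ')': depth becomes 0
  Position 8 '(': depth becomes 1
  Position 9 '(': depth becomes 2
  Position 10 ')': depth becomes 1
  Position 11 ')': depth becomes 0
Maximum depth reached: 2

2
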